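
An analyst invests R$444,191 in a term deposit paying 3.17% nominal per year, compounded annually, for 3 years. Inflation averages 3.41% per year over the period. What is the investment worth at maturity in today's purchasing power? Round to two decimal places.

Nominal value at maturity: R$444,191 × (1 + 3.17%)^3 ≈ R$487,786.80.
Price-level factor over 3 years: (1 + 3.41%)^3 ≈ 1.1058280818.
Dividing the nominal maturity value by the price-level factor gives the value in today's money.

R$441,105.46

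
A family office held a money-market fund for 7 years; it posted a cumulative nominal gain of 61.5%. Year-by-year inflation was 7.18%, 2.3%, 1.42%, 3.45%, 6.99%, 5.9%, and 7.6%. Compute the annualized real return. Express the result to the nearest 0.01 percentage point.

2.04%

Cumulative inflation factor: 1.0718 × 1.023 × 1.0142 × 1.0345 × 1.0699 × 1.059 × 1.076 ≈ 1.40247.
Nominal growth factor: 1.61500. Real growth factor = 1.61500 / 1.40247 ≈ 1.15154.
Annualized: 1.15154^(1/7) − 1 ≈ 0.02036.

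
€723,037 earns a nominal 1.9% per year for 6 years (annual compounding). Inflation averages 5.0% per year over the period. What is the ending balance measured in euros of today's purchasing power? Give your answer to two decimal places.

Nominal value at maturity: €723,037 × (1 + 1.9%)^6 ≈ €809,479.07.
Price-level factor over 6 years: (1 + 5.0%)^6 ≈ 1.3400956406.
The maturity value deflated by that factor is the answer in today's purchasing power.

€604,045.75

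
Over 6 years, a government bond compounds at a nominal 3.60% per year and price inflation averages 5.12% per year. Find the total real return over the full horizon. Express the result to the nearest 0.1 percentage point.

The annual real rate is (1+3.60%)/(1+5.12%) − 1 = -1.4460%.
Compounded over 6 years: (1 + -0.014460)^6 − 1 ≈ -0.08368.

-8.4%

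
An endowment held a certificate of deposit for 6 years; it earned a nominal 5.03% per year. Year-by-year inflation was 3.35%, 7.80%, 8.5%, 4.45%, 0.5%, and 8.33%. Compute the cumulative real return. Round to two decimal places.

-2.34%

Cumulative inflation factor: 1.0335 × 1.0780 × 1.085 × 1.0445 × 1.005 × 1.0833 ≈ 1.37462.
Nominal growth factor: 1.34239. Real growth factor = 1.34239 / 1.37462 ≈ 0.97656.
Total real return ≈ -2.3442%.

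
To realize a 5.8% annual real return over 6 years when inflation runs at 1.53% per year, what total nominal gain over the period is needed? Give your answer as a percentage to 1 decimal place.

53.6%

Required annual nominal rate: (1+5.8%)(1+1.53%) − 1 = 7.41874%.
Cumulative over 6 years: (1 + 0.0741874)^6 − 1 ≈ 0.53632.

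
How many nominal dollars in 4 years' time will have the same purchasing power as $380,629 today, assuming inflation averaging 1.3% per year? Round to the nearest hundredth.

$400,811.02

Cumulative price-level factor: (1+1.3%)^4 ≈ 1.0530228166.
Multiplying $380,629 by the price-level factor gives the future nominal sum.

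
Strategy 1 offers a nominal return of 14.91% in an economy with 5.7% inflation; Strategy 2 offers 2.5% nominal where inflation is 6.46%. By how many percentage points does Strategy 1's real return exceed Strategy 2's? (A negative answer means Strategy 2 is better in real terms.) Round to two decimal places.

Strategy 1 real return: 1.1491/1.057 − 1 = 8.713%.
Strategy 2 real return: 1.025/1.0646 − 1 = -3.720%.
Difference: 8.713 − (-3.720) = 12.433 pp.

12.43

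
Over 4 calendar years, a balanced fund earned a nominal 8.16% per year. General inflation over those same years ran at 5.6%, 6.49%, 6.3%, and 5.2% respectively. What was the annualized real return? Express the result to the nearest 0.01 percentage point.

Cumulative inflation factor: 1.056 × 1.0649 × 1.063 × 1.052 ≈ 1.25754.
Nominal growth factor: 1.36857. Real growth factor = 1.36857 / 1.25754 ≈ 1.08829.
Annualized: 1.08829^(1/4) − 1 ≈ 0.02138.

2.14%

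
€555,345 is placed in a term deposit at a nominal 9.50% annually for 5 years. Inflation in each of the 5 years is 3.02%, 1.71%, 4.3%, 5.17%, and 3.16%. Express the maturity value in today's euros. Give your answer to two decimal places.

Nominal value at maturity: €555,345 × (1 + 9.50%)^5 ≈ €874,245.61.
Price-level factor over 5 years: 1.0302 × 1.0171 × 1.043 × 1.0517 × 1.0316 ≈ 1.1856942552.
The maturity value deflated by that factor is the answer in today's purchasing power.

€737,328.03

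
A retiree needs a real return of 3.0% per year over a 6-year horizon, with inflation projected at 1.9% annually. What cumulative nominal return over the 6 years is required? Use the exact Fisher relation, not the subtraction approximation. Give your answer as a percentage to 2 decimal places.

33.68%

Required annual nominal rate: (1+3.0%)(1+1.9%) − 1 = 4.957%.
Cumulative over 6 years: (1 + 0.04957)^6 − 1 ≈ 0.33681.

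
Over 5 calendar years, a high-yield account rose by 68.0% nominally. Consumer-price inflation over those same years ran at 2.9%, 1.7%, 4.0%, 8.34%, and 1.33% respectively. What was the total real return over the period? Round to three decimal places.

40.609%

Cumulative inflation factor: 1.029 × 1.017 × 1.040 × 1.0834 × 1.0133 ≈ 1.19480.
Nominal growth factor: 1.68000. Real growth factor = 1.68000 / 1.19480 ≈ 1.40609.
Total real return ≈ 40.6089%.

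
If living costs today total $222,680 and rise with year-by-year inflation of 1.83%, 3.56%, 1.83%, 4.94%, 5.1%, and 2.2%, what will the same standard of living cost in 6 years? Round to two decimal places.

$269,537.64

Cumulative price-level factor: 1.0183 × 1.0356 × 1.0183 × 1.0494 × 1.051 × 1.022 ≈ 1.2104258807.
The nominal amount required is $222,680 scaled up by that factor.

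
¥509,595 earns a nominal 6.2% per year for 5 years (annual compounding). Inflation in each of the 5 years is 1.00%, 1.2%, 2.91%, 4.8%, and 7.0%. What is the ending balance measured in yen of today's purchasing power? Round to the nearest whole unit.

¥583,638

Nominal value at maturity: ¥509,595 × (1 + 6.2%)^5 ≈ ¥688,411.
Price-level factor over 5 years: 1.0100 × 1.012 × 1.0291 × 1.048 × 1.070 ≈ 1.1795178697.
Dividing the nominal maturity value by the price-level factor gives the value in today's money.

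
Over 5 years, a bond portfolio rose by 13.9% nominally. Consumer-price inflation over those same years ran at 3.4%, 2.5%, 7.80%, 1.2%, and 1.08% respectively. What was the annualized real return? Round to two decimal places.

Cumulative inflation factor: 1.034 × 1.025 × 1.0780 × 1.012 × 1.0108 ≈ 1.16872.
Nominal growth factor: 1.13900. Real growth factor = 1.13900 / 1.16872 ≈ 0.97457.
Annualized: 0.97457^(1/5) − 1 ≈ -0.00514.

-0.51%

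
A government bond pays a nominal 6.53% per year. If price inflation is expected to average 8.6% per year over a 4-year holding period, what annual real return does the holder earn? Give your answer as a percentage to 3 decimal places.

-1.906%

With constant rates the annual real return is the same each year: (1+6.53%)/(1+8.6%) − 1 = -0.01906.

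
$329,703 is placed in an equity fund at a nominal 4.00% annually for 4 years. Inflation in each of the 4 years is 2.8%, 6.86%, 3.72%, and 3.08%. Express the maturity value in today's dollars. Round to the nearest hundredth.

$328,405.98

Nominal value at maturity: $329,703 × (1 + 4.00%)^4 ≈ $385,705.88.
Price-level factor over 4 years: 1.028 × 1.0686 × 1.0372 × 1.0308 ≈ 1.1744788556.
The maturity value deflated by that factor is the answer in today's purchasing power.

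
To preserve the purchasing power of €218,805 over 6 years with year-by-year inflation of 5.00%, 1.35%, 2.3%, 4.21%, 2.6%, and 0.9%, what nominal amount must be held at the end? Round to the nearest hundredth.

Cumulative price-level factor: 1.0500 × 1.0135 × 1.023 × 1.0421 × 1.026 × 1.009 ≈ 1.1744556154.
Multiplying €218,805 by the price-level factor gives the future nominal sum.

€256,976.76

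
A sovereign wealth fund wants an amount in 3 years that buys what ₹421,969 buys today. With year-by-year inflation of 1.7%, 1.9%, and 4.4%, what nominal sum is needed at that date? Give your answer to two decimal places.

Cumulative price-level factor: 1.017 × 1.019 × 1.044 = 1.081921212.
The nominal amount required is ₹421,969 scaled up by that factor.

₹456,537.21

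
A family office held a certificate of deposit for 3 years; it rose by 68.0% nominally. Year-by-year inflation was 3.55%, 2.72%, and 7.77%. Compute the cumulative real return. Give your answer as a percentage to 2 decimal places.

Cumulative inflation factor: 1.0355 × 1.0272 × 1.0777 ≈ 1.14631.
Nominal growth factor: 1.68000. Real growth factor = 1.68000 / 1.14631 ≈ 1.46557.
Total real return ≈ 46.5569%.

46.56%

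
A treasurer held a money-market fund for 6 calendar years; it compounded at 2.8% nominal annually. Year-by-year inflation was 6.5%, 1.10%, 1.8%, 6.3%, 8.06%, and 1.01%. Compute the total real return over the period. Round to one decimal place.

Cumulative inflation factor: 1.065 × 1.0110 × 1.018 × 1.063 × 1.0806 × 1.0101 ≈ 1.27178.
Nominal growth factor: 1.18021. Real growth factor = 1.18021 / 1.27178 ≈ 0.92800.
Total real return ≈ -7.2001%.

-7.2%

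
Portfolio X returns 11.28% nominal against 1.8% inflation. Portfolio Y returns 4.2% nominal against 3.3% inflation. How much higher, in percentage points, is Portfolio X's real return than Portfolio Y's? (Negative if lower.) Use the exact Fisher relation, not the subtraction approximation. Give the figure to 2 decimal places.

Portfolio X real return: 1.1128/1.018 − 1 = 9.312%.
Portfolio Y real return: 1.042/1.033 − 1 = 0.871%.
Difference: 9.312 − 0.871 = 8.441 pp.

8.44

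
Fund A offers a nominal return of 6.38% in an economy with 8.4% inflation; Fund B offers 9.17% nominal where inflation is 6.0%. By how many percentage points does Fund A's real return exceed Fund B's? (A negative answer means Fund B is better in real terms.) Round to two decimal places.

-4.85

Fund A real return: 1.0638/1.084 − 1 = -1.863%.
Fund B real return: 1.0917/1.060 − 1 = 2.991%.
Difference: -1.863 − 2.991 = -4.854 pp.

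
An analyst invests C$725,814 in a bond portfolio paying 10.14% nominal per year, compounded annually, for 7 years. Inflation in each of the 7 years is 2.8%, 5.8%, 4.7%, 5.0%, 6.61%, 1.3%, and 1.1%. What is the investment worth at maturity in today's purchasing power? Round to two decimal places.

C$1,093,119.24

Nominal value at maturity: C$725,814 × (1 + 10.14%)^7 ≈ C$1,427,055.44.
Price-level factor over 7 years: 1.028 × 1.058 × 1.047 × 1.050 × 1.0661 × 1.013 × 1.011 ≈ 1.3054892723.
Dividing the nominal maturity value by the price-level factor gives the value in today's money.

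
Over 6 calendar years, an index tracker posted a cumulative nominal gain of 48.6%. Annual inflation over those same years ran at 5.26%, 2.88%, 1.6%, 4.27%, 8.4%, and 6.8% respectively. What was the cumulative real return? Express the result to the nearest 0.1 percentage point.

11.9%

Cumulative inflation factor: 1.0526 × 1.0288 × 1.016 × 1.0427 × 1.084 × 1.068 ≈ 1.32815.
Nominal growth factor: 1.48600. Real growth factor = 1.48600 / 1.32815 ≈ 1.11885.
Total real return ≈ 11.8847%.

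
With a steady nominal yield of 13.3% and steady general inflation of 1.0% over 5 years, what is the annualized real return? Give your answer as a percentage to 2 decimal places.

12.18%

With constant rates the annual real return is the same each year: (1+13.3%)/(1+1.0%) − 1 = 0.12178.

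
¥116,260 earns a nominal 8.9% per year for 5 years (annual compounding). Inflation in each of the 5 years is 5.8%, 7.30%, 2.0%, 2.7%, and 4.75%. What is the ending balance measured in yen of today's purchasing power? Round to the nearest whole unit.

¥142,942

Nominal value at maturity: ¥116,260 × (1 + 8.9%)^5 ≈ ¥178,061.
Price-level factor over 5 years: 1.058 × 1.0730 × 1.020 × 1.027 × 1.0475 ≈ 1.2456901680.
Dividing the nominal maturity value by the price-level factor gives the value in today's money.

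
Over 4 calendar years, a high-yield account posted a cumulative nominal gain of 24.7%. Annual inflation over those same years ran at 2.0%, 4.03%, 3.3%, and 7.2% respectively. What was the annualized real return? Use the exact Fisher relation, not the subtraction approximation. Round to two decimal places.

1.50%

Cumulative inflation factor: 1.020 × 1.0403 × 1.033 × 1.072 ≈ 1.17504.
Nominal growth factor: 1.24700. Real growth factor = 1.24700 / 1.17504 ≈ 1.06124.
Annualized: 1.06124^(1/4) − 1 ≈ 0.01497.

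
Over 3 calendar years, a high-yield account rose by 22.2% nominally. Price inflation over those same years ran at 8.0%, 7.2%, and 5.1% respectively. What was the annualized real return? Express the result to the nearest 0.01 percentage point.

0.14%

Cumulative inflation factor: 1.080 × 1.072 × 1.051 ≈ 1.21681.
Nominal growth factor: 1.22200. Real growth factor = 1.22200 / 1.21681 ≈ 1.00427.
Annualized: 1.00427^(1/3) − 1 ≈ 0.00142.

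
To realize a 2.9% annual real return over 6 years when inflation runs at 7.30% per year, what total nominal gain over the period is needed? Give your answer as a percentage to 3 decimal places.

Required annual nominal rate: (1+2.9%)(1+7.30%) − 1 = 10.4117%.
Cumulative over 6 years: (1 + 0.104117)^6 − 1 ≈ 0.81172.

81.172%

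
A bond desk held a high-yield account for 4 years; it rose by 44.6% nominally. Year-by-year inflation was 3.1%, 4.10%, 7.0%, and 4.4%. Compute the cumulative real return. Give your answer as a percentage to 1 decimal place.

20.6%

Cumulative inflation factor: 1.031 × 1.0410 × 1.070 × 1.044 ≈ 1.19893.
Nominal growth factor: 1.44600. Real growth factor = 1.44600 / 1.19893 ≈ 1.20608.
Total real return ≈ 20.6076%.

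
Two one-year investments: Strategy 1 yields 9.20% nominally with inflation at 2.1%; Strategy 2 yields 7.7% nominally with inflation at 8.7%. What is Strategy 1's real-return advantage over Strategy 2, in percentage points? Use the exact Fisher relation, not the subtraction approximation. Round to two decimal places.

7.87

Strategy 1 real return: 1.0920/1.021 − 1 = 6.954%.
Strategy 2 real return: 1.077/1.087 − 1 = -0.920%.
Difference: 6.954 − (-0.920) = 7.874 pp.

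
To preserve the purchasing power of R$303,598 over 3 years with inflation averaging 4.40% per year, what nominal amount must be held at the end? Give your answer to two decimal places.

R$345,462.09

Cumulative price-level factor: (1+4.40%)^3 = 1.137893184.
The nominal amount required is R$303,598 scaled up by that factor.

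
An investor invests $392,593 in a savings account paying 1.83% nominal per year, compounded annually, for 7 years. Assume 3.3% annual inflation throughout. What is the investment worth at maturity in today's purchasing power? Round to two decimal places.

$355,116.22

Nominal value at maturity: $392,593 × (1 + 1.83%)^7 ≈ $445,730.92.
Price-level factor over 7 years: (1 + 3.3%)^7 ≈ 1.2551691332.
Dividing the nominal maturity value by the price-level factor gives the value in today's money.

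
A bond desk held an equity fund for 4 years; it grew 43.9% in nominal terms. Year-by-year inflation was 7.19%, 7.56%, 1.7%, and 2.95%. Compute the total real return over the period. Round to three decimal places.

Cumulative inflation factor: 1.0719 × 1.0756 × 1.017 × 1.0295 ≈ 1.20713.
Nominal growth factor: 1.43900. Real growth factor = 1.43900 / 1.20713 ≈ 1.19209.
Total real return ≈ 19.2088%.

19.209%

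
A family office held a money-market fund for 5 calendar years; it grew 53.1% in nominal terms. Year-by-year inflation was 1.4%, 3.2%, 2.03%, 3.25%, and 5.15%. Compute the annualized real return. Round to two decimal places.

5.72%

Cumulative inflation factor: 1.014 × 1.032 × 1.0203 × 1.0325 × 1.0515 ≈ 1.15916.
Nominal growth factor: 1.53100. Real growth factor = 1.53100 / 1.15916 ≈ 1.32078.
Annualized: 1.32078^(1/5) − 1 ≈ 0.05722.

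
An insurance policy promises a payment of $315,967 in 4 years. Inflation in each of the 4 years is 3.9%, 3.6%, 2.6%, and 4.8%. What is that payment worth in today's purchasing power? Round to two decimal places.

Price-level factor over 4 years: 1.039 × 1.036 × 1.026 × 1.048 ≈ 1.1574012482.
Purchasing power today: $315,967 divided by that factor.

$272,996.94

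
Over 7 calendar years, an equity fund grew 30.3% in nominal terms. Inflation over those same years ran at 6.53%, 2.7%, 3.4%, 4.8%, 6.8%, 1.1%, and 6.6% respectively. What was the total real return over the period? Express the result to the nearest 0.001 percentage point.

Cumulative inflation factor: 1.0653 × 1.027 × 1.034 × 1.048 × 1.068 × 1.011 × 1.066 ≈ 1.36460.
Nominal growth factor: 1.30300. Real growth factor = 1.30300 / 1.36460 ≈ 0.95486.
Total real return ≈ -4.5138%.

-4.514%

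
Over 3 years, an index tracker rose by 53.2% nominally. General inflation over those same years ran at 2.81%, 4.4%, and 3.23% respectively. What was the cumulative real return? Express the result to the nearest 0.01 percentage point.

38.27%

Cumulative inflation factor: 1.0281 × 1.044 × 1.0323 ≈ 1.10801.
Nominal growth factor: 1.53200. Real growth factor = 1.53200 / 1.10801 ≈ 1.38267.
Total real return ≈ 38.2665%.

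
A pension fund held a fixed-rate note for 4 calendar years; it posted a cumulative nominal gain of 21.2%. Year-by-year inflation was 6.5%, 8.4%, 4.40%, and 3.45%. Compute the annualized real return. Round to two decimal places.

Cumulative inflation factor: 1.065 × 1.084 × 1.0440 × 1.0345 ≈ 1.24684.
Nominal growth factor: 1.21200. Real growth factor = 1.21200 / 1.24684 ≈ 0.97206.
Annualized: 0.97206^(1/4) − 1 ≈ -0.00706.

-0.71%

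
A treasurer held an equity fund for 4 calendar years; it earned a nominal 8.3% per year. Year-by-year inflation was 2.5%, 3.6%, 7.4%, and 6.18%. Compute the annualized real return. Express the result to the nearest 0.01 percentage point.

Cumulative inflation factor: 1.025 × 1.036 × 1.074 × 1.0618 ≈ 1.21096.
Nominal growth factor: 1.37567. Real growth factor = 1.37567 / 1.21096 ≈ 1.13601.
Annualized: 1.13601^(1/4) − 1 ≈ 0.03239.

3.24%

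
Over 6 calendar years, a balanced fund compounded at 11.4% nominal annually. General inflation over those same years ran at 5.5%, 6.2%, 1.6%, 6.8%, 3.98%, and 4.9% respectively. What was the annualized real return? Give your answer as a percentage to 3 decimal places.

Cumulative inflation factor: 1.055 × 1.062 × 1.016 × 1.068 × 1.0398 × 1.049 ≈ 1.32607.
Nominal growth factor: 1.91122. Real growth factor = 1.91122 / 1.32607 ≈ 1.44127.
Annualized: 1.44127^(1/6) − 1 ≈ 0.06281.

6.281%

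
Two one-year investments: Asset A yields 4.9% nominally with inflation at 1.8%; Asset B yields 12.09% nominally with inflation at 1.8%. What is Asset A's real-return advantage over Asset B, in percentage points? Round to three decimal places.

Asset A real return: 1.049/1.018 − 1 = 3.0452%.
Asset B real return: 1.1209/1.018 − 1 = 10.1081%.
Difference: 3.0452 − 10.1081 = -7.0629 pp.

-7.063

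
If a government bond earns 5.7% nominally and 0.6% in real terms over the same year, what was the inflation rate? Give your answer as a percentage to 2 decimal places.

From (1+r_nom) = (1+r_real)(1+π), we get 1+π = (1 + 5.7%)/(1 + 0.6%) = 1.057/1.006 ≈ 1.05070.
So π ≈ 5.0696%.

5.07%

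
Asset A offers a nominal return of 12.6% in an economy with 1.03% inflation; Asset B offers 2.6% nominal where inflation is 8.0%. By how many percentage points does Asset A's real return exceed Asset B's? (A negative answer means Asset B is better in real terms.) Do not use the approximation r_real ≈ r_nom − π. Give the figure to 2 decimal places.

Asset A real return: 1.126/1.0103 − 1 = 11.452%.
Asset B real return: 1.026/1.080 − 1 = -5.000%.
Difference: 11.452 − (-5.000) = 16.452 pp.

16.45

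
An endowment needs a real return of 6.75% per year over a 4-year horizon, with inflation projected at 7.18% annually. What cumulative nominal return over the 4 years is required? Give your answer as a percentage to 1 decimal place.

Required annual nominal rate: (1+6.75%)(1+7.18%) − 1 = 14.41465%.
Cumulative over 4 years: (1 + 0.1441465)^4 − 1 ≈ 0.71367.

71.4%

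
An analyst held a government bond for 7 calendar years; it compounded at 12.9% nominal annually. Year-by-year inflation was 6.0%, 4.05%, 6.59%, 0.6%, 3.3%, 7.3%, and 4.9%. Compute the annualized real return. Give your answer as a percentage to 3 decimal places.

Cumulative inflation factor: 1.060 × 1.0405 × 1.0659 × 1.006 × 1.033 × 1.073 × 1.049 ≈ 1.37511.
Nominal growth factor: 2.33807. Real growth factor = 2.33807 / 1.37511 ≈ 1.70028.
Annualized: 1.70028^(1/7) − 1 ≈ 0.07878.

7.878%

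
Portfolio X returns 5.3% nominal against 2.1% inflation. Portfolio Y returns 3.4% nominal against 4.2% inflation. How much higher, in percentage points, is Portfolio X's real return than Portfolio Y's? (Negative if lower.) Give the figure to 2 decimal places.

Portfolio X real return: 1.053/1.021 − 1 = 3.134%.
Portfolio Y real return: 1.034/1.042 − 1 = -0.768%.
Difference: 3.134 − (-0.768) = 3.902 pp.

3.90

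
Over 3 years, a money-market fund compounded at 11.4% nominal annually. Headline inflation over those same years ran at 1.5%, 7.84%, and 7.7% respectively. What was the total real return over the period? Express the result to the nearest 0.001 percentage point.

Cumulative inflation factor: 1.015 × 1.0784 × 1.077 ≈ 1.17886.
Nominal growth factor: 1.38247. Real growth factor = 1.38247 / 1.17886 ≈ 1.17272.
Total real return ≈ 17.2719%.

17.272%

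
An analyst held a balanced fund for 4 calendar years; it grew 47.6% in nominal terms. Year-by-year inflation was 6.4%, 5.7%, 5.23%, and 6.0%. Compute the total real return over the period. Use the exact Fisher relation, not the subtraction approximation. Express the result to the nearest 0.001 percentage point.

Cumulative inflation factor: 1.064 × 1.057 × 1.0523 × 1.060 ≈ 1.25448.
Nominal growth factor: 1.47600. Real growth factor = 1.47600 / 1.25448 ≈ 1.17659.
Total real return ≈ 17.6588%.

17.659%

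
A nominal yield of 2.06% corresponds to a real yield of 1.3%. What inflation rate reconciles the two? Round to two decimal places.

0.75%

From (1+r_nom) = (1+r_real)(1+π), we get 1+π = (1 + 2.06%)/(1 + 1.3%) = 1.0206/1.013 ≈ 1.00750.
So π ≈ 0.7502%.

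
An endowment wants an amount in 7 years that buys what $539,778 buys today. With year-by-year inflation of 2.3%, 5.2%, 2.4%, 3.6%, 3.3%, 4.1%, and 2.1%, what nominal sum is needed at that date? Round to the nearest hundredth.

$676,617.24

Cumulative price-level factor: 1.023 × 1.052 × 1.024 × 1.036 × 1.033 × 1.041 × 1.021 ≈ 1.2535102187.
Multiplying $539,778 by the price-level factor gives the future nominal sum.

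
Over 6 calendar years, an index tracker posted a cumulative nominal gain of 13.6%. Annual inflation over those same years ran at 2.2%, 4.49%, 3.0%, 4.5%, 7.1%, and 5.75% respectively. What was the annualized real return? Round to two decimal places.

Cumulative inflation factor: 1.022 × 1.0449 × 1.030 × 1.045 × 1.071 × 1.0575 ≈ 1.30181.
Nominal growth factor: 1.13600. Real growth factor = 1.13600 / 1.30181 ≈ 0.87263.
Annualized: 0.87263^(1/6) − 1 ≈ -0.02245.

-2.25%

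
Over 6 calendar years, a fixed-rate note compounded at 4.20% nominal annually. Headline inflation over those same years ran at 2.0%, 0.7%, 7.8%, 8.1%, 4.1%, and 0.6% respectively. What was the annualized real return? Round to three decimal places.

Cumulative inflation factor: 1.020 × 1.007 × 1.078 × 1.081 × 1.041 × 1.006 ≈ 1.25350.
Nominal growth factor: 1.27999. Real growth factor = 1.27999 / 1.25350 ≈ 1.02114.
Annualized: 1.02114^(1/6) − 1 ≈ 0.00349.

0.349%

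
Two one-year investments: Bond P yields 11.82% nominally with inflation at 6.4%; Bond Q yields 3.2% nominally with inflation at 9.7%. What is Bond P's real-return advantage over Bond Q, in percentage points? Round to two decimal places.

Bond P real return: 1.1182/1.064 − 1 = 5.094%.
Bond Q real return: 1.032/1.097 − 1 = -5.925%.
Difference: 5.094 − (-5.925) = 11.019 pp.

11.02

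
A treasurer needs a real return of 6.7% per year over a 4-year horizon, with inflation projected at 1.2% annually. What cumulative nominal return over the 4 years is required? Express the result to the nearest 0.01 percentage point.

35.95%

Required annual nominal rate: (1+6.7%)(1+1.2%) − 1 = 7.9804%.
Cumulative over 4 years: (1 + 0.079804)^4 − 1 ≈ 0.35950.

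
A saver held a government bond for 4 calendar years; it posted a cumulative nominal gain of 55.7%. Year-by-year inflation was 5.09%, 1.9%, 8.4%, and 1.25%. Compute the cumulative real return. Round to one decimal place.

Cumulative inflation factor: 1.0509 × 1.019 × 1.084 × 1.0125 ≈ 1.17533.
Nominal growth factor: 1.55700. Real growth factor = 1.55700 / 1.17533 ≈ 1.32473.
Total real return ≈ 32.4734%.

32.5%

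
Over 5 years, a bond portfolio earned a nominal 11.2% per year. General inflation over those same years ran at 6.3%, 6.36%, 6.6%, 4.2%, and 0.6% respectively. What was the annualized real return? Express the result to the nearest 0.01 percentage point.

Cumulative inflation factor: 1.063 × 1.0636 × 1.066 × 1.042 × 1.006 ≈ 1.26338.
Nominal growth factor: 1.70029. Real growth factor = 1.70029 / 1.26338 ≈ 1.34583.
Annualized: 1.34583^(1/5) − 1 ≈ 0.06120.

6.12%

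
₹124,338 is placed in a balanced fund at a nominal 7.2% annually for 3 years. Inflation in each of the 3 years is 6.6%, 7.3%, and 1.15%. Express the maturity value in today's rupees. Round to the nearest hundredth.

₹132,393.12

Nominal value at maturity: ₹124,338 × (1 + 7.2%)^3 ≈ ₹153,175.12.
Price-level factor over 3 years: 1.066 × 1.073 × 1.0115 = 1.156971907.
Dividing the nominal maturity value by the price-level factor gives the value in today's money.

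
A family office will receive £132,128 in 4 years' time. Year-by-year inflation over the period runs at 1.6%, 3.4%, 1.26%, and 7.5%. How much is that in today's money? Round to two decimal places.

Price-level factor over 4 years: 1.016 × 1.034 × 1.0126 × 1.075 ≈ 1.1435644185.
Purchasing power today: £132,128 divided by that factor.

£115,540.50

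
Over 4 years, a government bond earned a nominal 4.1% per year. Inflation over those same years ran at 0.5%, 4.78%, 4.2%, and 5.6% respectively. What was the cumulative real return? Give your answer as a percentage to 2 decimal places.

Cumulative inflation factor: 1.005 × 1.0478 × 1.042 × 1.056 ≈ 1.15871.
Nominal growth factor: 1.17436. Real growth factor = 1.17436 / 1.15871 ≈ 1.01351.
Total real return ≈ 1.3507%.

1.35%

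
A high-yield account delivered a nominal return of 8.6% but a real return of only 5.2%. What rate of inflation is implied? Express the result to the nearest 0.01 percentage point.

From (1+r_nom) = (1+r_real)(1+π), we get 1+π = (1 + 8.6%)/(1 + 5.2%) = 1.086/1.052 ≈ 1.03232.
So π ≈ 3.2319%.

3.23%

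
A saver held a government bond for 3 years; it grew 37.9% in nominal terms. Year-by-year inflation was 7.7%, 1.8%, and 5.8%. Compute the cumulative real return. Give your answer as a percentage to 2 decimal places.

18.88%

Cumulative inflation factor: 1.077 × 1.018 × 1.058 ≈ 1.15998.
Nominal growth factor: 1.37900. Real growth factor = 1.37900 / 1.15998 ≈ 1.18882.
Total real return ≈ 18.8817%.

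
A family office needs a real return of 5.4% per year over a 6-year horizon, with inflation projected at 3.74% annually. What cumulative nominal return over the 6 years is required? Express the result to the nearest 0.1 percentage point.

Required annual nominal rate: (1+5.4%)(1+3.74%) − 1 = 9.34196%.
Cumulative over 6 years: (1 + 0.0934196)^6 − 1 ≈ 0.70892.

70.9%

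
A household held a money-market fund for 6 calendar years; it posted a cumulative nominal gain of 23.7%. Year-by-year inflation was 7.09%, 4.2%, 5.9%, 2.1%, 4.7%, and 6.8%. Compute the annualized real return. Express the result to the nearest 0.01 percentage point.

Cumulative inflation factor: 1.0709 × 1.042 × 1.059 × 1.021 × 1.047 × 1.068 ≈ 1.34914.
Nominal growth factor: 1.23700. Real growth factor = 1.23700 / 1.34914 ≈ 0.91688.
Annualized: 0.91688^(1/6) − 1 ≈ -0.01436.

-1.44%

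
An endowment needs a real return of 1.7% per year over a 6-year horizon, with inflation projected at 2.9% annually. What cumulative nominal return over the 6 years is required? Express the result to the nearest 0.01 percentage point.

31.35%

Required annual nominal rate: (1+1.7%)(1+2.9%) − 1 = 4.6493%.
Cumulative over 6 years: (1 + 0.046493)^6 − 1 ≈ 0.31346.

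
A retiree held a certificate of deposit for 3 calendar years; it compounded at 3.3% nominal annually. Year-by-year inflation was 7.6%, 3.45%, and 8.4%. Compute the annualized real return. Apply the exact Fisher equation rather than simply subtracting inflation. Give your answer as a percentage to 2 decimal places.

Cumulative inflation factor: 1.076 × 1.0345 × 1.084 ≈ 1.20662.
Nominal growth factor: 1.10230. Real growth factor = 1.10230 / 1.20662 ≈ 0.91354.
Annualized: 0.91354^(1/3) − 1 ≈ -0.02969.

-2.97%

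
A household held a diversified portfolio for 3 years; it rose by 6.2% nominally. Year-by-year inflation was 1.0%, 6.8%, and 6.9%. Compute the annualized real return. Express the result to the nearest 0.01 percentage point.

Cumulative inflation factor: 1.010 × 1.068 × 1.069 ≈ 1.15311.
Nominal growth factor: 1.06200. Real growth factor = 1.06200 / 1.15311 ≈ 0.92099.
Annualized: 0.92099^(1/3) − 1 ≈ -0.02706.

-2.71%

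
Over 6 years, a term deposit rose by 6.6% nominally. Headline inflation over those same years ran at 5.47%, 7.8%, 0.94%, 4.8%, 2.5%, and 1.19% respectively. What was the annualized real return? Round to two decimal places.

Cumulative inflation factor: 1.0547 × 1.078 × 1.0094 × 1.048 × 1.025 × 1.0119 ≈ 1.24748.
Nominal growth factor: 1.06600. Real growth factor = 1.06600 / 1.24748 ≈ 0.85452.
Annualized: 0.85452^(1/6) − 1 ≈ -0.02586.

-2.59%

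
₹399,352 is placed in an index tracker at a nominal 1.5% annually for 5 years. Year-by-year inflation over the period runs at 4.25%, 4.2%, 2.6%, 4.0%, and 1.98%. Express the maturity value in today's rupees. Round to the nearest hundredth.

₹363,954.07

Nominal value at maturity: ₹399,352 × (1 + 1.5%)^5 ≈ ₹430,215.52.
Price-level factor over 5 years: 1.0425 × 1.042 × 1.026 × 1.040 × 1.0198 ≈ 1.1820599154.
The maturity value deflated by that factor is the answer in today's purchasing power.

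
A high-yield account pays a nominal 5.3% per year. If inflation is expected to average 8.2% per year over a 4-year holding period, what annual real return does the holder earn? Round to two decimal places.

-2.68%

With constant rates the annual real return is the same each year: (1+5.3%)/(1+8.2%) − 1 = -0.02680.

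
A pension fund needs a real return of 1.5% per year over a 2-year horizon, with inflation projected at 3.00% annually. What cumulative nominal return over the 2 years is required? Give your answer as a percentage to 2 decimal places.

9.30%

Required annual nominal rate: (1+1.5%)(1+3.00%) − 1 = 4.545%.
Cumulative over 2 years: (1 + 0.04545)^2 − 1 ≈ 0.09297.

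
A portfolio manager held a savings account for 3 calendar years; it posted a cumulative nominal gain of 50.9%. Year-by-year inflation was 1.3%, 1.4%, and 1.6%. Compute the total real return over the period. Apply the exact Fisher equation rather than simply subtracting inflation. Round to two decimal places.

44.59%

Cumulative inflation factor: 1.013 × 1.014 × 1.016 ≈ 1.04362.
Nominal growth factor: 1.50900. Real growth factor = 1.50900 / 1.04362 ≈ 1.44593.
Total real return ≈ 44.5933%.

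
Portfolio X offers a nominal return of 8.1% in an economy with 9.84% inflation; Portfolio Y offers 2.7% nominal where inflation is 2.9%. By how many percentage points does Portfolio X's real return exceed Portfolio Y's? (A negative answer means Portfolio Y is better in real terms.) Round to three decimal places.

Portfolio X real return: 1.081/1.0984 − 1 = -1.5841%.
Portfolio Y real return: 1.027/1.029 − 1 = -0.1944%.
Difference: -1.5841 − (-0.1944) = -1.3897 pp.

-1.390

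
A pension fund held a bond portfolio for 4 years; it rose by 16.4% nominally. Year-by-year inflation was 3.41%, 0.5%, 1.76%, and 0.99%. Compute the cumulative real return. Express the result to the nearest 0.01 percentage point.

Cumulative inflation factor: 1.0341 × 1.005 × 1.0176 × 1.0099 ≈ 1.06803.
Nominal growth factor: 1.16400. Real growth factor = 1.16400 / 1.06803 ≈ 1.08986.
Total real return ≈ 8.9855%.

8.99%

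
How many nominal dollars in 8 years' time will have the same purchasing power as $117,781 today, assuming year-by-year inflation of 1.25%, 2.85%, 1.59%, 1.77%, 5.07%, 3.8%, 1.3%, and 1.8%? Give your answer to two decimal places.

Cumulative price-level factor: 1.0125 × 1.0285 × 1.0159 × 1.0177 × 1.0507 × 1.038 × 1.013 × 1.018 ≈ 1.2108863175.
The nominal amount required is $117,781 scaled up by that factor.

$142,619.40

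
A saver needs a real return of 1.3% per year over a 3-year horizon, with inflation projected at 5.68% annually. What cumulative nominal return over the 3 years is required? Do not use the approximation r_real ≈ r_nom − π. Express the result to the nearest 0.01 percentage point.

Required annual nominal rate: (1+1.3%)(1+5.68%) − 1 = 7.05384%.
Cumulative over 3 years: (1 + 0.0705384)^3 − 1 ≈ 0.22689.

22.69%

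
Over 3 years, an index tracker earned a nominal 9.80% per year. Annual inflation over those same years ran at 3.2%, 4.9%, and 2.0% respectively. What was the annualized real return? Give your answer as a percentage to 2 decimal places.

Cumulative inflation factor: 1.032 × 1.049 × 1.020 ≈ 1.10422.
Nominal growth factor: 1.32375. Real growth factor = 1.32375 / 1.10422 ≈ 1.19881.
Annualized: 1.19881^(1/3) − 1 ≈ 0.06231.

6.23%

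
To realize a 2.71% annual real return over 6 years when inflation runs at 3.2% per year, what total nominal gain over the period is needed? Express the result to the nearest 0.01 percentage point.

41.83%

Required annual nominal rate: (1+2.71%)(1+3.2%) − 1 = 5.99672%.
Cumulative over 6 years: (1 + 0.0599672)^6 − 1 ≈ 0.41826.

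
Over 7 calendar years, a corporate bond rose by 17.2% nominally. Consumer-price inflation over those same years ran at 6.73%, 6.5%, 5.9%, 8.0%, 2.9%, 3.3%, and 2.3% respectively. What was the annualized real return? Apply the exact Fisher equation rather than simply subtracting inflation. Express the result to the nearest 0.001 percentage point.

Cumulative inflation factor: 1.0673 × 1.065 × 1.059 × 1.080 × 1.029 × 1.033 × 1.023 ≈ 1.41367.
Nominal growth factor: 1.17200. Real growth factor = 1.17200 / 1.41367 ≈ 0.82905.
Annualized: 0.82905^(1/7) − 1 ≈ -0.02643.

-2.643%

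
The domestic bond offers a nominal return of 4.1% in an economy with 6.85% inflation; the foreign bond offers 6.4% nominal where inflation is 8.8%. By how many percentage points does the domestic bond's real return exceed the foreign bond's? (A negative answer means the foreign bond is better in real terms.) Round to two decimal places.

-0.37

The domestic bond real return: 1.041/1.0685 − 1 = -2.574%.
The foreign bond real return: 1.064/1.088 − 1 = -2.206%.
Difference: -2.574 − (-2.206) = -0.368 pp.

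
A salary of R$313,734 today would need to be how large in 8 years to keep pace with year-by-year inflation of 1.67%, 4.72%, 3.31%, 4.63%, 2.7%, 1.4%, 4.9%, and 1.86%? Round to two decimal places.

Cumulative price-level factor: 1.0167 × 1.0472 × 1.0331 × 1.0463 × 1.027 × 1.014 × 1.049 × 1.0186 ≈ 1.2805855665.
The nominal amount required is R$313,734 scaled up by that factor.

R$401,763.23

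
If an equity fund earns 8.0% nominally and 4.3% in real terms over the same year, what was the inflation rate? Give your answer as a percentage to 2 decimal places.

3.55%

From (1+r_nom) = (1+r_real)(1+π), we get 1+π = (1 + 8.0%)/(1 + 4.3%) = 1.080/1.043 ≈ 1.03547.
So π ≈ 3.5475%.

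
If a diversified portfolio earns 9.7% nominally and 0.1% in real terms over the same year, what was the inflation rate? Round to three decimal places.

9.590%

From (1+r_nom) = (1+r_real)(1+π), we get 1+π = (1 + 9.7%)/(1 + 0.1%) = 1.097/1.001 ≈ 1.09590.
So π ≈ 9.5904%.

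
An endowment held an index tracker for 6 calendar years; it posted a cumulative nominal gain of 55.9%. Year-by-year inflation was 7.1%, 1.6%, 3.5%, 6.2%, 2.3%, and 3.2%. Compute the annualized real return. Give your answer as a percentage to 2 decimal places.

Cumulative inflation factor: 1.071 × 1.016 × 1.035 × 1.062 × 1.023 × 1.032 ≈ 1.26271.
Nominal growth factor: 1.55900. Real growth factor = 1.55900 / 1.26271 ≈ 1.23465.
Annualized: 1.23465^(1/6) − 1 ≈ 0.03576.

3.58%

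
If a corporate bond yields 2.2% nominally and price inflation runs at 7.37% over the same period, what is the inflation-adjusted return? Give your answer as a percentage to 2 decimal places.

-4.82%

Real return via the Fisher equation: (1 + 2.2%)/(1 + 7.37%) − 1 = 1.022/1.0737 − 1 ≈ -0.04815.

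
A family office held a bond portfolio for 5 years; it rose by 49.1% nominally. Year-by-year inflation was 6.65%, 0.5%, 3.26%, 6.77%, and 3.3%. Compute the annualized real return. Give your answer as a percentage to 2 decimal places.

Cumulative inflation factor: 1.0665 × 1.005 × 1.0326 × 1.0677 × 1.033 ≈ 1.22070.
Nominal growth factor: 1.49100. Real growth factor = 1.49100 / 1.22070 ≈ 1.22143.
Annualized: 1.22143^(1/5) − 1 ≈ 0.04082.

4.08%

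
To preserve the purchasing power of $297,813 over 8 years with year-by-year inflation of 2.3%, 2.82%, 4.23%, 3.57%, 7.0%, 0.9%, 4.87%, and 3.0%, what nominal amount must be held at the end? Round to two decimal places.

$394,354.71

Cumulative price-level factor: 1.023 × 1.0282 × 1.0423 × 1.0357 × 1.070 × 1.009 × 1.0487 × 1.030 ≈ 1.3241689008.
The nominal amount required is $297,813 scaled up by that factor.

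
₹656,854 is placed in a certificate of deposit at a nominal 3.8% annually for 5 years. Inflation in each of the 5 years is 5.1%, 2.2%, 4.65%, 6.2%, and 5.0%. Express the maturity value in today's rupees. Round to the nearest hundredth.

₹631,464.52

Nominal value at maturity: ₹656,854 × (1 + 3.8%)^5 ≈ ₹791,508.56.
Price-level factor over 5 years: 1.051 × 1.022 × 1.0465 × 1.062 × 1.050 ≈ 1.2534489773.
The maturity value deflated by that factor is the answer in today's purchasing power.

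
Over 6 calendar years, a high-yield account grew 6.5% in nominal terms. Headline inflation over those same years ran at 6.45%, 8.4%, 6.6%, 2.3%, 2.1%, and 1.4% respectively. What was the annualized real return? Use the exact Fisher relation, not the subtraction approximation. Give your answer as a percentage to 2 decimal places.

Cumulative inflation factor: 1.0645 × 1.084 × 1.066 × 1.023 × 1.021 × 1.014 ≈ 1.30278.
Nominal growth factor: 1.06500. Real growth factor = 1.06500 / 1.30278 ≈ 0.81748.
Annualized: 0.81748^(1/6) − 1 ≈ -0.03303.

-3.30%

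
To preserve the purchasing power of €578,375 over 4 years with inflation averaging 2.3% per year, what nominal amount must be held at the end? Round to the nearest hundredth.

€633,449.57

Cumulative price-level factor: (1+2.3%)^4 ≈ 1.0952229478.
The nominal amount required is €578,375 scaled up by that factor.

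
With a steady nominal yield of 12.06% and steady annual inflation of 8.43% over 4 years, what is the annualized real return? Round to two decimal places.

3.35%

With constant rates the annual real return is the same each year: (1+12.06%)/(1+8.43%) − 1 = 0.03348.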